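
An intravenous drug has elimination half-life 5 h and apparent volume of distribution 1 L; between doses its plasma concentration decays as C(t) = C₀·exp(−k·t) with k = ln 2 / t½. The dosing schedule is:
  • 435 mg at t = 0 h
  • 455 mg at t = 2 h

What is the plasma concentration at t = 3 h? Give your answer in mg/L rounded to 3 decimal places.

k = ln 2 / 5 = 0.13863 per h
Dose 1 (435 mg at t=0 h): 435·exp(−0.13863·3) = 286.993 mg/L
Dose 2 (455 mg at t=2 h): 455·exp(−0.13863·1) = 396.101 mg/L
C(3) = 286.993 + 396.101 = 683.093 mg/L

683.093 mg/L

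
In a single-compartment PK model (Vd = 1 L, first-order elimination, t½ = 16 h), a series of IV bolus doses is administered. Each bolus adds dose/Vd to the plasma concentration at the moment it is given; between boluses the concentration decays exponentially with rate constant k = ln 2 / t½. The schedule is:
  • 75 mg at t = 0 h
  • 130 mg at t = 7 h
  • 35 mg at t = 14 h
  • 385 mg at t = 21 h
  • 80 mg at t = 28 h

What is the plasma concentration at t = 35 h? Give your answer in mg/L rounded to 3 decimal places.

338.202 mg/L

k = ln 2 / 16 = 0.04332 per h
Dose 1 (75 mg at t=0 h): 75·exp(−0.04332·35) = 16.465 mg/L
Dose 2 (130 mg at t=7 h): 130·exp(−0.04332·28) = 38.649 mg/L
Dose 3 (35 mg at t=14 h): 35·exp(−0.04332·21) = 14.092 mg/L
Dose 4 (385 mg at t=21 h): 385·exp(−0.04332·14) = 209.923 mg/L
Dose 5 (80 mg at t=28 h): 80·exp(−0.04332·7) = 59.073 mg/L
C(35) = 16.465 + 38.649 + 14.092 + 209.923 + 59.073 = 338.202 mg/L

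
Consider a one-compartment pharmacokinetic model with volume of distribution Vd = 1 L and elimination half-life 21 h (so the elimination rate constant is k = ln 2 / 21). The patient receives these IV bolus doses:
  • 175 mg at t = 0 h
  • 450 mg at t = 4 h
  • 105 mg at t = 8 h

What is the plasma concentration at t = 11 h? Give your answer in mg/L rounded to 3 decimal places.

k = ln 2 / 21 = 0.03301 per h
Dose 1 (175 mg at t=0 h): 175·exp(−0.03301·11) = 121.718 mg/L
Dose 2 (450 mg at t=4 h): 450·exp(−0.03301·7) = 357.165 mg/L
Dose 3 (105 mg at t=8 h): 105·exp(−0.03301·3) = 95.101 mg/L
C(11) = 121.718 + 357.165 + 95.101 = 573.984 mg/L

573.984 mg/L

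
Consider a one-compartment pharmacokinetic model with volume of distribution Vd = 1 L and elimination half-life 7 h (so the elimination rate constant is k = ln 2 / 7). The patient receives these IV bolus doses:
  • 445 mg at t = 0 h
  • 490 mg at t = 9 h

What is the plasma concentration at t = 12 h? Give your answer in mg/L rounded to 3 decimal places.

499.684 mg/L

k = ln 2 / 7 = 0.09902 per h
Dose 1 (445 mg at t=0 h): 445·exp(−0.09902·12) = 135.615 mg/L
Dose 2 (490 mg at t=9 h): 490·exp(−0.09902·3) = 364.069 mg/L
C(12) = 135.615 + 364.069 = 499.684 mg/L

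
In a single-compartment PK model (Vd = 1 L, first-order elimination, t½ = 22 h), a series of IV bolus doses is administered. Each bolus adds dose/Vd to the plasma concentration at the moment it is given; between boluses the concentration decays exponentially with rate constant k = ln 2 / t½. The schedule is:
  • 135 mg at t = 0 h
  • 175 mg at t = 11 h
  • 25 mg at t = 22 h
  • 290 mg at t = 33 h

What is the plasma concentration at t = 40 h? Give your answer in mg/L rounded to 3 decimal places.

355.247 mg/L

k = ln 2 / 22 = 0.03151 per h
Dose 1 (135 mg at t=0 h): 135·exp(−0.03151·40) = 38.283 mg/L
Dose 2 (175 mg at t=11 h): 175·exp(−0.03151·29) = 70.182 mg/L
Dose 3 (25 mg at t=22 h): 25·exp(−0.03151·18) = 14.179 mg/L
Dose 4 (290 mg at t=33 h): 290·exp(−0.03151·7) = 232.603 mg/L
C(40) = 38.283 + 70.182 + 14.179 + 232.603 = 355.247 mg/L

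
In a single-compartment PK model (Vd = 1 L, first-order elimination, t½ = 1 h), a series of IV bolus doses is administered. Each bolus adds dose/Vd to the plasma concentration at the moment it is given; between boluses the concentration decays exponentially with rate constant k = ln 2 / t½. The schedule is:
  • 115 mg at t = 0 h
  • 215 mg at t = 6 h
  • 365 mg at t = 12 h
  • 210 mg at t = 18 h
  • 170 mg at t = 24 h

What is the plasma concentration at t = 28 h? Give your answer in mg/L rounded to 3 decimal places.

k = ln 2 / 1 = 0.69315 per h
Dose 1 (115 mg at t=0 h): 115·exp(−0.69315·28) = 0.000 mg/L
Dose 2 (215 mg at t=6 h): 215·exp(−0.69315·22) = 0.000 mg/L
Dose 3 (365 mg at t=12 h): 365·exp(−0.69315·16) = 0.006 mg/L
Dose 4 (210 mg at t=18 h): 210·exp(−0.69315·10) = 0.205 mg/L
Dose 5 (170 mg at t=24 h): 170·exp(−0.69315·4) = 10.625 mg/L
C(28) = 0.000 + 0.000 + 0.006 + 0.205 + 10.625 = 10.836 mg/L

10.836 mg/L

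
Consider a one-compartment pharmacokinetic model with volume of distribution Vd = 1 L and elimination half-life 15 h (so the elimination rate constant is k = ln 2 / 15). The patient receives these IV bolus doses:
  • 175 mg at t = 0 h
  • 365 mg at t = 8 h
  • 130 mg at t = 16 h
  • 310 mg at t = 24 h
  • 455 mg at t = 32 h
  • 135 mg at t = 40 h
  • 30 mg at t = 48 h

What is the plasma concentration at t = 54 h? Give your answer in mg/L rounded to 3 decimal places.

k = ln 2 / 15 = 0.04621 per h
Dose 1 (175 mg at t=0 h): 175·exp(−0.04621·54) = 14.432 mg/L
Dose 2 (365 mg at t=8 h): 365·exp(−0.04621·46) = 43.565 mg/L
Dose 3 (130 mg at t=16 h): 130·exp(−0.04621·38) = 22.456 mg/L
Dose 4 (310 mg at t=24 h): 310·exp(−0.04621·30) = 77.500 mg/L
Dose 5 (455 mg at t=32 h): 455·exp(−0.04621·22) = 164.627 mg/L
Dose 6 (135 mg at t=40 h): 135·exp(−0.04621·14) = 70.692 mg/L
Dose 7 (30 mg at t=48 h): 30·exp(−0.04621·6) = 22.736 mg/L
C(54) = 14.432 + 43.565 + 22.456 + 77.500 + 164.627 + 70.692 + 22.736 = 416.008 mg/L

416.008 mg/L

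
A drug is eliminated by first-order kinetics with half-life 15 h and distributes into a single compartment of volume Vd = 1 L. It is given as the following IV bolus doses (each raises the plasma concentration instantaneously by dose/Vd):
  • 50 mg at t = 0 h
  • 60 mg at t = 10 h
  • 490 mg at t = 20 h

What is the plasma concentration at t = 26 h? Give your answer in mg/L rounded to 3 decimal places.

k = ln 2 / 15 = 0.04621 per h
Dose 1 (50 mg at t=0 h): 50·exp(−0.04621·26) = 15.038 mg/L
Dose 2 (60 mg at t=10 h): 60·exp(−0.04621·16) = 28.645 mg/L
Dose 3 (490 mg at t=20 h): 490·exp(−0.04621·6) = 371.351 mg/L
C(26) = 15.038 + 28.645 + 371.351 = 415.034 mg/L

415.034 mg/L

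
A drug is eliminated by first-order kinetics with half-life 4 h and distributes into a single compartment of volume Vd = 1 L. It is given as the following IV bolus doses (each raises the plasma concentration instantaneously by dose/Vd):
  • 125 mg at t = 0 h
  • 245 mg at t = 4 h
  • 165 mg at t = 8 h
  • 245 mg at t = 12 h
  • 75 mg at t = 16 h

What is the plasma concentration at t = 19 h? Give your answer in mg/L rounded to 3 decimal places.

k = ln 2 / 4 = 0.17329 per h
Dose 1 (125 mg at t=0 h): 125·exp(−0.17329·19) = 4.645 mg/L
Dose 2 (245 mg at t=4 h): 245·exp(−0.17329·15) = 18.210 mg/L
Dose 3 (165 mg at t=8 h): 165·exp(−0.17329·11) = 24.527 mg/L
Dose 4 (245 mg at t=12 h): 245·exp(−0.17329·7) = 72.839 mg/L
Dose 5 (75 mg at t=16 h): 75·exp(−0.17329·3) = 44.595 mg/L
C(19) = 4.645 + 18.210 + 24.527 + 72.839 + 44.595 = 164.817 mg/L

164.817 mg/L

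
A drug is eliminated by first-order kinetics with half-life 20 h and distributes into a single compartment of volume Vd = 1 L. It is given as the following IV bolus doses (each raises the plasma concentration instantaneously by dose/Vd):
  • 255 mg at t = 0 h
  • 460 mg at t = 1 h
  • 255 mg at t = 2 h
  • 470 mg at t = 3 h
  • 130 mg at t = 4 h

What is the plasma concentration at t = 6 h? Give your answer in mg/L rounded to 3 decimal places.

k = ln 2 / 20 = 0.03466 per h
Dose 1 (255 mg at t=0 h): 255·exp(−0.03466·6) = 207.124 mg/L
Dose 2 (460 mg at t=1 h): 460·exp(−0.03466·5) = 386.812 mg/L
Dose 3 (255 mg at t=2 h): 255·exp(−0.03466·4) = 221.990 mg/L
Dose 4 (470 mg at t=3 h): 470·exp(−0.03466·3) = 423.588 mg/L
Dose 5 (130 mg at t=4 h): 130·exp(−0.03466·2) = 121.294 mg/L
C(6) = 207.124 + 386.812 + 221.990 + 423.588 + 121.294 = 1360.809 mg/L

1360.809 mg/L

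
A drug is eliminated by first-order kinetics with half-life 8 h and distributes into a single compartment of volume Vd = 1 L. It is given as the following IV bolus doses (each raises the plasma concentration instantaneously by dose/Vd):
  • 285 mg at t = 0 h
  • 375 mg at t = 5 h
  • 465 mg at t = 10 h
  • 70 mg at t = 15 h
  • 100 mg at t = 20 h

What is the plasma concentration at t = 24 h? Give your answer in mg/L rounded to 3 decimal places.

348.967 mg/L

k = ln 2 / 8 = 0.08664 per h
Dose 1 (285 mg at t=0 h): 285·exp(−0.08664·24) = 35.625 mg/L
Dose 2 (375 mg at t=5 h): 375·exp(−0.08664·19) = 72.291 mg/L
Dose 3 (465 mg at t=10 h): 465·exp(−0.08664·14) = 138.245 mg/L
Dose 4 (70 mg at t=15 h): 70·exp(−0.08664·9) = 32.095 mg/L
Dose 5 (100 mg at t=20 h): 100·exp(−0.08664·4) = 70.711 mg/L
C(24) = 35.625 + 72.291 + 138.245 + 32.095 + 70.711 = 348.967 mg/L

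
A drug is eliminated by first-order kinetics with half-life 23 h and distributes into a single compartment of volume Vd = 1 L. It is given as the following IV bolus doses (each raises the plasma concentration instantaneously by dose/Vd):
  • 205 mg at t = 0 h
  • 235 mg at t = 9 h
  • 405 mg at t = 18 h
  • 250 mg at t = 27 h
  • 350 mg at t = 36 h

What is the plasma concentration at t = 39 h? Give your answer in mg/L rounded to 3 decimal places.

867.397 mg/L

k = ln 2 / 23 = 0.03014 per h
Dose 1 (205 mg at t=0 h): 205·exp(−0.03014·39) = 63.287 mg/L
Dose 2 (235 mg at t=9 h): 235·exp(−0.03014·30) = 95.152 mg/L
Dose 3 (405 mg at t=18 h): 405·exp(−0.03014·21) = 215.081 mg/L
Dose 4 (250 mg at t=27 h): 250·exp(−0.03014·12) = 174.133 mg/L
Dose 5 (350 mg at t=36 h): 350·exp(−0.03014·3) = 319.745 mg/L
C(39) = 63.287 + 95.152 + 215.081 + 174.133 + 319.745 = 867.397 mg/L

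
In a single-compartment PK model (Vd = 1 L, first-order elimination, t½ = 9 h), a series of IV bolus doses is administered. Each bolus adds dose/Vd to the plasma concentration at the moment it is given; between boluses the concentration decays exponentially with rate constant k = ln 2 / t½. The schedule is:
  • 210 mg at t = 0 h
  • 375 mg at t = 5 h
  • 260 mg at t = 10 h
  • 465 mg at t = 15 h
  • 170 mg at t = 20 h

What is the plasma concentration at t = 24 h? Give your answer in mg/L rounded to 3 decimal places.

k = ln 2 / 9 = 0.07702 per h
Dose 1 (210 mg at t=0 h): 210·exp(−0.07702·24) = 33.073 mg/L
Dose 2 (375 mg at t=5 h): 375·exp(−0.07702·19) = 86.801 mg/L
Dose 3 (260 mg at t=10 h): 260·exp(−0.07702·14) = 88.451 mg/L
Dose 4 (465 mg at t=15 h): 465·exp(−0.07702·9) = 232.500 mg/L
Dose 5 (170 mg at t=20 h): 170·exp(−0.07702·4) = 124.927 mg/L
C(24) = 33.073 + 86.801 + 88.451 + 232.500 + 124.927 = 565.752 mg/L

565.752 mg/L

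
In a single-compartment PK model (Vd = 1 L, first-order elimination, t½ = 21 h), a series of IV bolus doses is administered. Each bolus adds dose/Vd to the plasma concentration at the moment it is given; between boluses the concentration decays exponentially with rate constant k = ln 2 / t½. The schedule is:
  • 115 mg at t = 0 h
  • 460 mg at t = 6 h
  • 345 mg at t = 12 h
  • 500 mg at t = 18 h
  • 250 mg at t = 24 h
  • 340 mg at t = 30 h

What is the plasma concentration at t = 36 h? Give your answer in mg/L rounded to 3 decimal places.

k = ln 2 / 21 = 0.03301 per h
Dose 1 (115 mg at t=0 h): 115·exp(−0.03301·36) = 35.047 mg/L
Dose 2 (460 mg at t=6 h): 460·exp(−0.03301·30) = 170.889 mg/L
Dose 3 (345 mg at t=12 h): 345·exp(−0.03301·24) = 156.237 mg/L
Dose 4 (500 mg at t=18 h): 500·exp(−0.03301·18) = 276.022 mg/L
Dose 5 (250 mg at t=24 h): 250·exp(−0.03301·12) = 168.238 mg/L
Dose 6 (340 mg at t=30 h): 340·exp(−0.03301·6) = 278.914 mg/L
C(36) = 35.047 + 170.889 + 156.237 + 276.022 + 168.238 + 278.914 = 1085.347 mg/L

1085.347 mg/L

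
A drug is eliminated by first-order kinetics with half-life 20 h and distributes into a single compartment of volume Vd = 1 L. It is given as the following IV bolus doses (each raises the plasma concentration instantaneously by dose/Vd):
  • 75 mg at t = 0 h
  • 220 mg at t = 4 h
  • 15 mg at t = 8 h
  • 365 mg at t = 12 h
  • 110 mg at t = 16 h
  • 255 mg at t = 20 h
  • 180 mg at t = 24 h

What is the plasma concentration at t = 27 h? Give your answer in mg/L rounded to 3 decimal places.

790.780 mg/L

k = ln 2 / 20 = 0.03466 per h
Dose 1 (75 mg at t=0 h): 75·exp(−0.03466·27) = 29.422 mg/L
Dose 2 (220 mg at t=4 h): 220·exp(−0.03466·23) = 99.138 mg/L
Dose 3 (15 mg at t=8 h): 15·exp(−0.03466·19) = 7.764 mg/L
Dose 4 (365 mg at t=12 h): 365·exp(−0.03466·15) = 217.030 mg/L
Dose 5 (110 mg at t=16 h): 110·exp(−0.03466·11) = 75.132 mg/L
Dose 6 (255 mg at t=20 h): 255·exp(−0.03466·7) = 200.069 mg/L
Dose 7 (180 mg at t=24 h): 180·exp(−0.03466·3) = 162.225 mg/L
C(27) = 29.422 + 99.138 + 7.764 + 217.030 + 75.132 + 200.069 + 162.225 = 790.780 mg/L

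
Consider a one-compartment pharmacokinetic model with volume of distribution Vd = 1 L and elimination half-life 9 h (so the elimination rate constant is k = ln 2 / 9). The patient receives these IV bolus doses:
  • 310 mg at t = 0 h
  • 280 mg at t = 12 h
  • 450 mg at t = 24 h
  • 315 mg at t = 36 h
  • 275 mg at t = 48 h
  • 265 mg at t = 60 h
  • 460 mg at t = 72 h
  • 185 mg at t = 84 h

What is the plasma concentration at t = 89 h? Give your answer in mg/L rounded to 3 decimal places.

k = ln 2 / 9 = 0.07702 per h
Dose 1 (310 mg at t=0 h): 310·exp(−0.07702·89) = 0.327 mg/L
Dose 2 (280 mg at t=12 h): 280·exp(−0.07702·77) = 0.744 mg/L
Dose 3 (450 mg at t=24 h): 450·exp(−0.07702·65) = 3.014 mg/L
Dose 4 (315 mg at t=36 h): 315·exp(−0.07702·53) = 5.316 mg/L
Dose 5 (275 mg at t=48 h): 275·exp(−0.07702·41) = 11.694 mg/L
Dose 6 (265 mg at t=60 h): 265·exp(−0.07702·29) = 28.396 mg/L
Dose 7 (460 mg at t=72 h): 460·exp(−0.07702·17) = 124.207 mg/L
Dose 8 (185 mg at t=84 h): 185·exp(−0.07702·5) = 125.873 mg/L
C(89) = 0.327 + 0.744 + 3.014 + 5.316 + 11.694 + 28.396 + 124.207 + 125.873 = 299.571 mg/L

299.571 mg/L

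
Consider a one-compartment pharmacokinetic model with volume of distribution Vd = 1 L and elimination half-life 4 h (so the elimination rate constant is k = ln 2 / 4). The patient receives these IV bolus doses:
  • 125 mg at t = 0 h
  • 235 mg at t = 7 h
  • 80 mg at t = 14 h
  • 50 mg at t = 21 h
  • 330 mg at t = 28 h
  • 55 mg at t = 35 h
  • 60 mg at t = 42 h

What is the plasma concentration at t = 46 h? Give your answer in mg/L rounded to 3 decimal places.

54.045 mg/L

k = ln 2 / 4 = 0.17329 per h
Dose 1 (125 mg at t=0 h): 125·exp(−0.17329·46) = 0.043 mg/L
Dose 2 (235 mg at t=7 h): 235·exp(−0.17329·39) = 0.273 mg/L
Dose 3 (80 mg at t=14 h): 80·exp(−0.17329·32) = 0.313 mg/L
Dose 4 (50 mg at t=21 h): 50·exp(−0.17329·25) = 0.657 mg/L
Dose 5 (330 mg at t=28 h): 330·exp(−0.17329·18) = 14.584 mg/L
Dose 6 (55 mg at t=35 h): 55·exp(−0.17329·11) = 8.176 mg/L
Dose 7 (60 mg at t=42 h): 60·exp(−0.17329·4) = 30.000 mg/L
C(46) = 0.043 + 0.273 + 0.313 + 0.657 + 14.584 + 8.176 + 30.000 = 54.045 mg/L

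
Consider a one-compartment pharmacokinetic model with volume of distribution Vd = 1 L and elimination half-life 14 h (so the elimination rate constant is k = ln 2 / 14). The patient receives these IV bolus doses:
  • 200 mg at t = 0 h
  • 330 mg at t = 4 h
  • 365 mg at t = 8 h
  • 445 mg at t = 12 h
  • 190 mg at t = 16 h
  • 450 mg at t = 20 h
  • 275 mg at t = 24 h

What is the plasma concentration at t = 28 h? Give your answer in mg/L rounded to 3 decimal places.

1120.997 mg/L

k = ln 2 / 14 = 0.04951 per h
Dose 1 (200 mg at t=0 h): 200·exp(−0.04951·28) = 50.000 mg/L
Dose 2 (330 mg at t=4 h): 330·exp(−0.04951·24) = 100.569 mg/L
Dose 3 (365 mg at t=8 h): 365·exp(−0.04951·20) = 135.597 mg/L
Dose 4 (445 mg at t=12 h): 445·exp(−0.04951·16) = 201.524 mg/L
Dose 5 (190 mg at t=16 h): 190·exp(−0.04951·12) = 104.889 mg/L
Dose 6 (450 mg at t=20 h): 450·exp(−0.04951·8) = 302.828 mg/L
Dose 7 (275 mg at t=24 h): 275·exp(−0.04951·4) = 225.592 mg/L
C(28) = 50.000 + 100.569 + 135.597 + 201.524 + 104.889 + 302.828 + 225.592 = 1120.997 mg/L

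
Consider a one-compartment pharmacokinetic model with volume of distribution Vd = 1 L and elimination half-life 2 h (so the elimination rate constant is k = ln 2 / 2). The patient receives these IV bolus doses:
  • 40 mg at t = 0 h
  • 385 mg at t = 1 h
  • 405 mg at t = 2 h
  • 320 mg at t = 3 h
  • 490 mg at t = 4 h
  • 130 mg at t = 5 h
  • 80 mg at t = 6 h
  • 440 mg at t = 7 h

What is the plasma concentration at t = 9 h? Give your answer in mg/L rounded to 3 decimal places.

k = ln 2 / 2 = 0.34657 per h
Dose 1 (40 mg at t=0 h): 40·exp(−0.34657·9) = 1.768 mg/L
Dose 2 (385 mg at t=1 h): 385·exp(−0.34657·8) = 24.062 mg/L
Dose 3 (405 mg at t=2 h): 405·exp(−0.34657·7) = 35.797 mg/L
Dose 4 (320 mg at t=3 h): 320·exp(−0.34657·6) = 40.000 mg/L
Dose 5 (490 mg at t=4 h): 490·exp(−0.34657·5) = 86.621 mg/L
Dose 6 (130 mg at t=5 h): 130·exp(−0.34657·4) = 32.500 mg/L
Dose 7 (80 mg at t=6 h): 80·exp(−0.34657·3) = 28.284 mg/L
Dose 8 (440 mg at t=7 h): 440·exp(−0.34657·2) = 220.000 mg/L
C(9) = 1.768 + 24.062 + 35.797 + 40.000 + 86.621 + 32.500 + 28.284 + 220.000 = 469.032 mg/L

469.032 mg/L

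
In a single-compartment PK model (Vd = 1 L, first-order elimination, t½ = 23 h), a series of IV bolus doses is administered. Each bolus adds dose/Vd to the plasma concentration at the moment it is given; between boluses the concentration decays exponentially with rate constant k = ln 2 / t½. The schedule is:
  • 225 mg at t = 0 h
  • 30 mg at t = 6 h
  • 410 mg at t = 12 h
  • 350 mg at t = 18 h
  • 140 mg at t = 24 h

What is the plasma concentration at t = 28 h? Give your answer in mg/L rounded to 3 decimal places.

748.401 mg/L

k = ln 2 / 23 = 0.03014 per h
Dose 1 (225 mg at t=0 h): 225·exp(−0.03014·28) = 96.763 mg/L
Dose 2 (30 mg at t=6 h): 30·exp(−0.03014·22) = 15.459 mg/L
Dose 3 (410 mg at t=12 h): 410·exp(−0.03014·16) = 253.146 mg/L
Dose 4 (350 mg at t=18 h): 350·exp(−0.03014·10) = 258.932 mg/L
Dose 5 (140 mg at t=24 h): 140·exp(−0.03014·4) = 124.101 mg/L
C(28) = 96.763 + 15.459 + 253.146 + 258.932 + 124.101 = 748.401 mg/L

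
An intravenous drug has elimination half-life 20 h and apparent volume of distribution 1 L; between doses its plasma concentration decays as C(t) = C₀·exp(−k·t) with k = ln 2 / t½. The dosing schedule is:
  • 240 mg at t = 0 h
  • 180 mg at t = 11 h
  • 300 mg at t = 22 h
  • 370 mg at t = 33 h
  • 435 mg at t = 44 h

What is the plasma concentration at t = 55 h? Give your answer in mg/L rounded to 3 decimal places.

k = ln 2 / 20 = 0.03466 per h
Dose 1 (240 mg at t=0 h): 240·exp(−0.03466·55) = 35.676 mg/L
Dose 2 (180 mg at t=11 h): 180·exp(−0.03466·44) = 39.175 mg/L
Dose 3 (300 mg at t=22 h): 300·exp(−0.03466·33) = 95.592 mg/L
Dose 4 (370 mg at t=33 h): 370·exp(−0.03466·22) = 172.611 mg/L
Dose 5 (435 mg at t=44 h): 435·exp(−0.03466·11) = 297.114 mg/L
C(55) = 35.676 + 39.175 + 95.592 + 172.611 + 297.114 = 640.168 mg/L

640.168 mg/L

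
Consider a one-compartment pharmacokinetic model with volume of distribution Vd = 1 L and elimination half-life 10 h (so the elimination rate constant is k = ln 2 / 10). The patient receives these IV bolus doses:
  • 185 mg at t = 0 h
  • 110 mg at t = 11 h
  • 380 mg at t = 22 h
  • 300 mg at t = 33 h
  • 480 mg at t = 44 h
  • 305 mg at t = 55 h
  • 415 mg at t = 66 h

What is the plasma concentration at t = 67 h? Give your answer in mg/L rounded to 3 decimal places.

k = ln 2 / 10 = 0.06931 per h
Dose 1 (185 mg at t=0 h): 185·exp(−0.06931·67) = 1.779 mg/L
Dose 2 (110 mg at t=11 h): 110·exp(−0.06931·56) = 2.268 mg/L
Dose 3 (380 mg at t=22 h): 380·exp(−0.06931·45) = 16.794 mg/L
Dose 4 (300 mg at t=33 h): 300·exp(−0.06931·34) = 28.420 mg/L
Dose 5 (480 mg at t=44 h): 480·exp(−0.06931·23) = 97.470 mg/L
Dose 6 (305 mg at t=55 h): 305·exp(−0.06931·12) = 132.759 mg/L
Dose 7 (415 mg at t=66 h): 415·exp(−0.06931·1) = 387.209 mg/L
C(67) = 1.779 + 2.268 + 16.794 + 28.420 + 97.470 + 132.759 + 387.209 = 666.699 mg/L

666.699 mg/L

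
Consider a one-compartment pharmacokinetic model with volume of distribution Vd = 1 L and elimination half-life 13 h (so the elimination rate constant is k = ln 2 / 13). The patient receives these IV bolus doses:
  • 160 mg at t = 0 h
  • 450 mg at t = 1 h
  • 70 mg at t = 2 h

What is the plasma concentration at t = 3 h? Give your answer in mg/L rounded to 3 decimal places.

k = ln 2 / 13 = 0.05332 per h
Dose 1 (160 mg at t=0 h): 160·exp(−0.05332·3) = 136.349 mg/L
Dose 2 (450 mg at t=1 h): 450·exp(−0.05332·2) = 404.483 mg/L
Dose 3 (70 mg at t=2 h): 70·exp(−0.05332·1) = 66.365 mg/L
C(3) = 136.349 + 404.483 + 66.365 = 607.197 mg/L

607.197 mg/L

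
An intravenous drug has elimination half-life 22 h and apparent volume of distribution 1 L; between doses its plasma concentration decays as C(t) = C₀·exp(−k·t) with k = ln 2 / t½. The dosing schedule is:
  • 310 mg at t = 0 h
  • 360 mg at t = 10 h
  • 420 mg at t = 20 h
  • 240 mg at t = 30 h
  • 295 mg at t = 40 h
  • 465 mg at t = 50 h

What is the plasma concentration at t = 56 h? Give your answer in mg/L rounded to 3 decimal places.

k = ln 2 / 22 = 0.03151 per h
Dose 1 (310 mg at t=0 h): 310·exp(−0.03151·56) = 53.101 mg/L
Dose 2 (360 mg at t=10 h): 360·exp(−0.03151·46) = 84.504 mg/L
Dose 3 (420 mg at t=20 h): 420·exp(−0.03151·36) = 135.100 mg/L
Dose 4 (240 mg at t=30 h): 240·exp(−0.03151·26) = 105.791 mg/L
Dose 5 (295 mg at t=40 h): 295·exp(−0.03151·16) = 178.193 mg/L
Dose 6 (465 mg at t=50 h): 465·exp(−0.03151·6) = 384.905 mg/L
C(56) = 53.101 + 84.504 + 135.100 + 105.791 + 178.193 + 384.905 = 941.594 mg/L

941.594 mg/L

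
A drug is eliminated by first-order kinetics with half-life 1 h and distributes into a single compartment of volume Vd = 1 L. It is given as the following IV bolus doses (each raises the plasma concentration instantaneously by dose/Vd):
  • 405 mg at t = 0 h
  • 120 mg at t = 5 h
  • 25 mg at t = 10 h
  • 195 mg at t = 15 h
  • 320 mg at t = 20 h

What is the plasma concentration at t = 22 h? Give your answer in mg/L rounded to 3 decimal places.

81.531 mg/L

k = ln 2 / 1 = 0.69315 per h
Dose 1 (405 mg at t=0 h): 405·exp(−0.69315·22) = 0.000 mg/L
Dose 2 (120 mg at t=5 h): 120·exp(−0.69315·17) = 0.001 mg/L
Dose 3 (25 mg at t=10 h): 25·exp(−0.69315·12) = 0.006 mg/L
Dose 4 (195 mg at t=15 h): 195·exp(−0.69315·7) = 1.523 mg/L
Dose 5 (320 mg at t=20 h): 320·exp(−0.69315·2) = 80.000 mg/L
C(22) = 0.000 + 0.001 + 0.006 + 1.523 + 80.000 = 81.531 mg/L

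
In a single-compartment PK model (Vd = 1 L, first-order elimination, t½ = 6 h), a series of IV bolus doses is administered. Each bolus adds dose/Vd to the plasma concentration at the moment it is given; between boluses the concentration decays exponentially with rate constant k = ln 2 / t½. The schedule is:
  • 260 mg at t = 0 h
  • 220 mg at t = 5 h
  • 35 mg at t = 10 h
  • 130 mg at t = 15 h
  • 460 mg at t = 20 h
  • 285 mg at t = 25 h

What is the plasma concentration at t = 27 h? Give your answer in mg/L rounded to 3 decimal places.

k = ln 2 / 6 = 0.11552 per h
Dose 1 (260 mg at t=0 h): 260·exp(−0.11552·27) = 11.490 mg/L
Dose 2 (220 mg at t=5 h): 220·exp(−0.11552·22) = 17.324 mg/L
Dose 3 (35 mg at t=10 h): 35·exp(−0.11552·17) = 4.911 mg/L
Dose 4 (130 mg at t=15 h): 130·exp(−0.11552·12) = 32.500 mg/L
Dose 5 (460 mg at t=20 h): 460·exp(−0.11552·7) = 204.907 mg/L
Dose 6 (285 mg at t=25 h): 285·exp(−0.11552·2) = 226.205 mg/L
C(27) = 11.490 + 17.324 + 4.911 + 32.500 + 204.907 + 226.205 = 497.337 mg/L

497.337 mg/L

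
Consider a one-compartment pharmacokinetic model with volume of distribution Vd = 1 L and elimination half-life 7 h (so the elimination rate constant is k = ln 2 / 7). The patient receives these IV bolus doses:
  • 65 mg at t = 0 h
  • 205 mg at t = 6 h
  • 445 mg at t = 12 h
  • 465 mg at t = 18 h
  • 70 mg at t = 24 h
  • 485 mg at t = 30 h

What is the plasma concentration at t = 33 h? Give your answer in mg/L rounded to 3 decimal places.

k = ln 2 / 7 = 0.09902 per h
Dose 1 (65 mg at t=0 h): 65·exp(−0.09902·33) = 2.476 mg/L
Dose 2 (205 mg at t=6 h): 205·exp(−0.09902·27) = 14.146 mg/L
Dose 3 (445 mg at t=12 h): 445·exp(−0.09902·21) = 55.625 mg/L
Dose 4 (465 mg at t=18 h): 465·exp(−0.09902·15) = 105.290 mg/L
Dose 5 (70 mg at t=24 h): 70·exp(−0.09902·9) = 28.712 mg/L
Dose 6 (485 mg at t=30 h): 485·exp(−0.09902·3) = 360.354 mg/L
C(33) = 2.476 + 14.146 + 55.625 + 105.290 + 28.712 + 360.354 = 566.603 mg/L

566.603 mg/L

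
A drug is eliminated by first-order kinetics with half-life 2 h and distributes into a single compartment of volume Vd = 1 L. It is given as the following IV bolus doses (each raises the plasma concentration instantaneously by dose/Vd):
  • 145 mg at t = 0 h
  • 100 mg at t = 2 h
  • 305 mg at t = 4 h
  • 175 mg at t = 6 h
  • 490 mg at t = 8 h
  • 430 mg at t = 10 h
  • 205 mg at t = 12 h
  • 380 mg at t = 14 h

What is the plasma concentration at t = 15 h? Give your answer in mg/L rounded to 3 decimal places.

k = ln 2 / 2 = 0.34657 per h
Dose 1 (145 mg at t=0 h): 145·exp(−0.34657·15) = 0.801 mg/L
Dose 2 (100 mg at t=2 h): 100·exp(−0.34657·13) = 1.105 mg/L
Dose 3 (305 mg at t=4 h): 305·exp(−0.34657·11) = 6.740 mg/L
Dose 4 (175 mg at t=6 h): 175·exp(−0.34657·9) = 7.734 mg/L
Dose 5 (490 mg at t=8 h): 490·exp(−0.34657·7) = 43.310 mg/L
Dose 6 (430 mg at t=10 h): 430·exp(−0.34657·5) = 76.014 mg/L
Dose 7 (205 mg at t=12 h): 205·exp(−0.34657·3) = 72.478 mg/L
Dose 8 (380 mg at t=14 h): 380·exp(−0.34657·1) = 268.701 mg/L
C(15) = 0.801 + 1.105 + 6.740 + 7.734 + 43.310 + 76.014 + 72.478 + 268.701 = 476.883 mg/L

476.883 mg/L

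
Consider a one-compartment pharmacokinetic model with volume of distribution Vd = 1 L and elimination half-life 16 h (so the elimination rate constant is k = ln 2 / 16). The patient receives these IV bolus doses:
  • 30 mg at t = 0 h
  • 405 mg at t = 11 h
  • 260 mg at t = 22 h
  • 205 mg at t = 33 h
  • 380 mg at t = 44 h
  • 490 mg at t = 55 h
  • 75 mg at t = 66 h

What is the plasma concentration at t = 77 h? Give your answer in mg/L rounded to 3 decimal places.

405.214 mg/L

k = ln 2 / 16 = 0.04332 per h
Dose 1 (30 mg at t=0 h): 30·exp(−0.04332·77) = 1.068 mg/L
Dose 2 (405 mg at t=11 h): 405·exp(−0.04332·66) = 23.212 mg/L
Dose 3 (260 mg at t=22 h): 260·exp(−0.04332·55) = 23.998 mg/L
Dose 4 (205 mg at t=33 h): 205·exp(−0.04332·44) = 30.473 mg/L
Dose 5 (380 mg at t=44 h): 380·exp(−0.04332·33) = 90.972 mg/L
Dose 6 (490 mg at t=55 h): 490·exp(−0.04332·22) = 188.921 mg/L
Dose 7 (75 mg at t=66 h): 75·exp(−0.04332·11) = 46.570 mg/L
C(77) = 1.068 + 23.212 + 23.998 + 30.473 + 90.972 + 188.921 + 46.570 = 405.214 mg/L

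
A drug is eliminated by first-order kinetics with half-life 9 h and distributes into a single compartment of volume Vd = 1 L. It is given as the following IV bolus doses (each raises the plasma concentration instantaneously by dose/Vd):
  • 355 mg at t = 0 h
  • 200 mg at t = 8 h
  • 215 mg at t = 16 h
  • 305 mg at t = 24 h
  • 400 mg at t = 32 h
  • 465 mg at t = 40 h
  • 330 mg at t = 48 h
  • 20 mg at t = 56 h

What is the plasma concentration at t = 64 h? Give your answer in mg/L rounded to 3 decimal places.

k = ln 2 / 9 = 0.07702 per h
Dose 1 (355 mg at t=0 h): 355·exp(−0.07702·64) = 2.568 mg/L
Dose 2 (200 mg at t=8 h): 200·exp(−0.07702·56) = 2.679 mg/L
Dose 3 (215 mg at t=16 h): 215·exp(−0.07702·48) = 5.333 mg/L
Dose 4 (305 mg at t=24 h): 305·exp(−0.07702·40) = 14.008 mg/L
Dose 5 (400 mg at t=32 h): 400·exp(−0.07702·32) = 34.020 mg/L
Dose 6 (465 mg at t=40 h): 465·exp(−0.07702·24) = 73.233 mg/L
Dose 7 (330 mg at t=48 h): 330·exp(−0.07702·16) = 96.239 mg/L
Dose 8 (20 mg at t=56 h): 20·exp(−0.07702·8) = 10.801 mg/L
C(64) = 2.568 + 2.679 + 5.333 + 14.008 + 34.020 + 73.233 + 96.239 + 10.801 = 238.880 mg/L

238.880 mg/L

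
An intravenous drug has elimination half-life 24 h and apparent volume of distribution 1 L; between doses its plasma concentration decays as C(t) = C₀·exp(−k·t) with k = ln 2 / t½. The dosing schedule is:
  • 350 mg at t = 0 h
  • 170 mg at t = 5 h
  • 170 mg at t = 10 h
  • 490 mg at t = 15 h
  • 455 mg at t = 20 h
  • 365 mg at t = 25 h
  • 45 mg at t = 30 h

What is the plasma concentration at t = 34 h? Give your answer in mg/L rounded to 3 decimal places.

k = ln 2 / 24 = 0.02888 per h
Dose 1 (350 mg at t=0 h): 350·exp(−0.02888·34) = 131.102 mg/L
Dose 2 (170 mg at t=5 h): 170·exp(−0.02888·29) = 73.571 mg/L
Dose 3 (170 mg at t=10 h): 170·exp(−0.02888·24) = 85.000 mg/L
Dose 4 (490 mg at t=15 h): 490·exp(−0.02888·19) = 283.061 mg/L
Dose 5 (455 mg at t=20 h): 455·exp(−0.02888·14) = 303.676 mg/L
Dose 6 (365 mg at t=25 h): 365·exp(−0.02888·9) = 281.453 mg/L
Dose 7 (45 mg at t=30 h): 45·exp(−0.02888·4) = 40.090 mg/L
C(34) = 131.102 + 73.571 + 85.000 + 283.061 + 303.676 + 281.453 + 40.090 = 1197.954 mg/L

1197.954 mg/L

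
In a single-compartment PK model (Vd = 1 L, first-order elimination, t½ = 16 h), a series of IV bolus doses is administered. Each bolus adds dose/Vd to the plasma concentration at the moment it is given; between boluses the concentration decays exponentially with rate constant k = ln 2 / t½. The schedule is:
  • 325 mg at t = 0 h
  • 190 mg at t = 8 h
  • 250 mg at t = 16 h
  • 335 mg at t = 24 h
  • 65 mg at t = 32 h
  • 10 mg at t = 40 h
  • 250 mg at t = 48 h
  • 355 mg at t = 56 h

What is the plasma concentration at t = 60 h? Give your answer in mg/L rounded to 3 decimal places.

k = ln 2 / 16 = 0.04332 per h
Dose 1 (325 mg at t=0 h): 325·exp(−0.04332·60) = 24.156 mg/L
Dose 2 (190 mg at t=8 h): 190·exp(−0.04332·52) = 19.971 mg/L
Dose 3 (250 mg at t=16 h): 250·exp(−0.04332·44) = 37.163 mg/L
Dose 4 (335 mg at t=24 h): 335·exp(−0.04332·36) = 70.425 mg/L
Dose 5 (65 mg at t=32 h): 65·exp(−0.04332·28) = 19.325 mg/L
Dose 6 (10 mg at t=40 h): 10·exp(−0.04332·20) = 4.204 mg/L
Dose 7 (250 mg at t=48 h): 250·exp(−0.04332·12) = 148.651 mg/L
Dose 8 (355 mg at t=56 h): 355·exp(−0.04332·4) = 298.518 mg/L
C(60) = 24.156 + 19.971 + 37.163 + 70.425 + 19.325 + 4.204 + 148.651 + 298.518 = 622.413 mg/L

622.413 mg/L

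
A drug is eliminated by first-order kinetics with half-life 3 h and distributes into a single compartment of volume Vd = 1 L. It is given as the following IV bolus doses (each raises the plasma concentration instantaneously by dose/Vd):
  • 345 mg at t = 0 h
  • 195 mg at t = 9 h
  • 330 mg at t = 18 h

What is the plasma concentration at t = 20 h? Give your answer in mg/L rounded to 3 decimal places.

226.638 mg/L

k = ln 2 / 3 = 0.23105 per h
Dose 1 (345 mg at t=0 h): 345·exp(−0.23105·20) = 3.396 mg/L
Dose 2 (195 mg at t=9 h): 195·exp(−0.23105·11) = 15.355 mg/L
Dose 3 (330 mg at t=18 h): 330·exp(−0.23105·2) = 207.887 mg/L
C(20) = 3.396 + 15.355 + 207.887 = 226.638 mg/L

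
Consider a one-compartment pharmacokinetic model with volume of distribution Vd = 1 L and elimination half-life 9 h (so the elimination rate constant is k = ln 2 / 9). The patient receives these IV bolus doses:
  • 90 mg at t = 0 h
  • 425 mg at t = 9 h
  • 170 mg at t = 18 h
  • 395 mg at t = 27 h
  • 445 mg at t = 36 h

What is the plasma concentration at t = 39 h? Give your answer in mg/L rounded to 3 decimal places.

590.315 mg/L

k = ln 2 / 9 = 0.07702 per h
Dose 1 (90 mg at t=0 h): 90·exp(−0.07702·39) = 4.465 mg/L
Dose 2 (425 mg at t=9 h): 425·exp(−0.07702·30) = 42.165 mg/L
Dose 3 (170 mg at t=18 h): 170·exp(−0.07702·21) = 33.732 mg/L
Dose 4 (395 mg at t=27 h): 395·exp(−0.07702·12) = 156.756 mg/L
Dose 5 (445 mg at t=36 h): 445·exp(−0.07702·3) = 353.197 mg/L
C(39) = 4.465 + 42.165 + 33.732 + 156.756 + 353.197 = 590.315 mg/L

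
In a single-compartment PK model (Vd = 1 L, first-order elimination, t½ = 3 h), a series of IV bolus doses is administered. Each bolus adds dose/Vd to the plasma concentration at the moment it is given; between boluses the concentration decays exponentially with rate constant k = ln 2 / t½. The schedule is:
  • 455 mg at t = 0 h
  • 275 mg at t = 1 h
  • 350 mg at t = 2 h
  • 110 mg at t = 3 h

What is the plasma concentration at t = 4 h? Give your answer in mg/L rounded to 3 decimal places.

625.860 mg/L

k = ln 2 / 3 = 0.23105 per h
Dose 1 (455 mg at t=0 h): 455·exp(−0.23105·4) = 180.567 mg/L
Dose 2 (275 mg at t=1 h): 275·exp(−0.23105·3) = 137.500 mg/L
Dose 3 (350 mg at t=2 h): 350·exp(−0.23105·2) = 220.486 mg/L
Dose 4 (110 mg at t=3 h): 110·exp(−0.23105·1) = 87.307 mg/L
C(4) = 180.567 + 137.500 + 220.486 + 87.307 = 625.860 mg/L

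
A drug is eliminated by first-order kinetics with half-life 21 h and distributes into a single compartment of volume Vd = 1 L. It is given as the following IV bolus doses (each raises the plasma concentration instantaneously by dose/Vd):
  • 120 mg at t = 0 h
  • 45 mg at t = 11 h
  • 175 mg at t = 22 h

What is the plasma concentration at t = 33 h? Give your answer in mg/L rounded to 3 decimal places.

k = ln 2 / 21 = 0.03301 per h
Dose 1 (120 mg at t=0 h): 120·exp(−0.03301·33) = 40.377 mg/L
Dose 2 (45 mg at t=11 h): 45·exp(−0.03301·22) = 21.769 mg/L
Dose 3 (175 mg at t=22 h): 175·exp(−0.03301·11) = 121.718 mg/L
C(33) = 40.377 + 21.769 + 121.718 = 183.865 mg/L

183.865 mg/L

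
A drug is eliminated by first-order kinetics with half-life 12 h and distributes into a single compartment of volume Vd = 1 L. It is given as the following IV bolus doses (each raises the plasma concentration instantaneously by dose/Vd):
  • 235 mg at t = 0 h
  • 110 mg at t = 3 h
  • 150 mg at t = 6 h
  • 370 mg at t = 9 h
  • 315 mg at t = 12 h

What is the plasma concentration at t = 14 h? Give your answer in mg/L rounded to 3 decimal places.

k = ln 2 / 12 = 0.05776 per h
Dose 1 (235 mg at t=0 h): 235·exp(−0.05776·14) = 104.681 mg/L
Dose 2 (110 mg at t=3 h): 110·exp(−0.05776·11) = 58.270 mg/L
Dose 3 (150 mg at t=6 h): 150·exp(−0.05776·8) = 94.494 mg/L
Dose 4 (370 mg at t=9 h): 370·exp(−0.05776·5) = 277.187 mg/L
Dose 5 (315 mg at t=12 h): 315·exp(−0.05776·2) = 280.633 mg/L
C(14) = 104.681 + 58.270 + 94.494 + 277.187 + 280.633 = 815.265 mg/L

815.265 mg/L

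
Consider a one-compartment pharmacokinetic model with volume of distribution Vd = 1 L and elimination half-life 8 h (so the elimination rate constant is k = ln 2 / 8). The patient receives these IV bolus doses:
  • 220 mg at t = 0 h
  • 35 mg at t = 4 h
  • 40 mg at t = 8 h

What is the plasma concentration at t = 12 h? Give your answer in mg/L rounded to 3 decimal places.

k = ln 2 / 8 = 0.08664 per h
Dose 1 (220 mg at t=0 h): 220·exp(−0.08664·12) = 77.782 mg/L
Dose 2 (35 mg at t=4 h): 35·exp(−0.08664·8) = 17.500 mg/L
Dose 3 (40 mg at t=8 h): 40·exp(−0.08664·4) = 28.284 mg/L
C(12) = 77.782 + 17.500 + 28.284 = 123.566 mg/L

123.566 mg/L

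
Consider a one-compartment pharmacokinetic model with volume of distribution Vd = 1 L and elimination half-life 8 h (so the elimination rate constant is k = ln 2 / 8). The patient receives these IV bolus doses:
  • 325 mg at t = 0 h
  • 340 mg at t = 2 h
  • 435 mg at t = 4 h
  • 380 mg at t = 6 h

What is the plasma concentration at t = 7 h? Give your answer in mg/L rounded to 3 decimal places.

1081.563 mg/L

k = ln 2 / 8 = 0.08664 per h
Dose 1 (325 mg at t=0 h): 325·exp(−0.08664·7) = 177.208 mg/L
Dose 2 (340 mg at t=2 h): 340·exp(−0.08664·5) = 220.463 mg/L
Dose 3 (435 mg at t=4 h): 435·exp(−0.08664·3) = 335.431 mg/L
Dose 4 (380 mg at t=6 h): 380·exp(−0.08664·1) = 348.462 mg/L
C(7) = 177.208 + 220.463 + 335.431 + 348.462 = 1081.563 mg/L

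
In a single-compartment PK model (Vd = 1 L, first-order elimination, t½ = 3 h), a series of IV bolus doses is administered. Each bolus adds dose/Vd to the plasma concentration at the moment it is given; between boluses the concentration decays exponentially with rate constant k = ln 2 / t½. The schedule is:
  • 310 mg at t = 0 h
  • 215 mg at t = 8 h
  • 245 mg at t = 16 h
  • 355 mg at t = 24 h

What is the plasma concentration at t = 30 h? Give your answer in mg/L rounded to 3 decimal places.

100.032 mg/L

k = ln 2 / 3 = 0.23105 per h
Dose 1 (310 mg at t=0 h): 310·exp(−0.23105·30) = 0.303 mg/L
Dose 2 (215 mg at t=8 h): 215·exp(−0.23105·22) = 1.333 mg/L
Dose 3 (245 mg at t=16 h): 245·exp(−0.23105·14) = 9.646 mg/L
Dose 4 (355 mg at t=24 h): 355·exp(−0.23105·6) = 88.750 mg/L
C(30) = 0.303 + 1.333 + 9.646 + 88.750 = 100.032 mg/L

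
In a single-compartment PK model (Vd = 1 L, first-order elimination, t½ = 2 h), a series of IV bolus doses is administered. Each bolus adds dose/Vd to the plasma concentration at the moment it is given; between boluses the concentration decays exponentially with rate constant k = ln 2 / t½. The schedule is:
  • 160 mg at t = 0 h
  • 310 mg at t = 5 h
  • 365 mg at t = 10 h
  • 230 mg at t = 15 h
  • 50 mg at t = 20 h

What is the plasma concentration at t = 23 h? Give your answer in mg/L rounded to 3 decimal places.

k = ln 2 / 2 = 0.34657 per h
Dose 1 (160 mg at t=0 h): 160·exp(−0.34657·23) = 0.055 mg/L
Dose 2 (310 mg at t=5 h): 310·exp(−0.34657·18) = 0.605 mg/L
Dose 3 (365 mg at t=10 h): 365·exp(−0.34657·13) = 4.033 mg/L
Dose 4 (230 mg at t=15 h): 230·exp(−0.34657·8) = 14.375 mg/L
Dose 5 (50 mg at t=20 h): 50·exp(−0.34657·3) = 17.678 mg/L
C(23) = 0.055 + 0.605 + 4.033 + 14.375 + 17.678 = 36.746 mg/L

36.746 mg/L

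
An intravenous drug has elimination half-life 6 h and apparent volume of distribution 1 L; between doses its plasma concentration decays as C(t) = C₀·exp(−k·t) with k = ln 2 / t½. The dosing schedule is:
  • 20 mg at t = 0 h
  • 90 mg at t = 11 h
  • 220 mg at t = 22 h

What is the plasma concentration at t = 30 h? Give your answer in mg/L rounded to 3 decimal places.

97.955 mg/L

k = ln 2 / 6 = 0.11552 per h
Dose 1 (20 mg at t=0 h): 20·exp(−0.11552·30) = 0.625 mg/L
Dose 2 (90 mg at t=11 h): 90·exp(−0.11552·19) = 10.023 mg/L
Dose 3 (220 mg at t=22 h): 220·exp(−0.11552·8) = 87.307 mg/L
C(30) = 0.625 + 10.023 + 87.307 = 97.955 mg/L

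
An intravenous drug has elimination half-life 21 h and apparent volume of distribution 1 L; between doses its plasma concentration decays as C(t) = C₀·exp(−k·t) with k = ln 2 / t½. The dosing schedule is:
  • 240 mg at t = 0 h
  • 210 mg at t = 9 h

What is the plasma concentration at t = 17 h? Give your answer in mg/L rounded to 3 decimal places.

k = ln 2 / 21 = 0.03301 per h
Dose 1 (240 mg at t=0 h): 240·exp(−0.03301·17) = 136.937 mg/L
Dose 2 (210 mg at t=9 h): 210·exp(−0.03301·8) = 161.265 mg/L
C(17) = 136.937 + 161.265 = 298.202 mg/L

298.202 mg/L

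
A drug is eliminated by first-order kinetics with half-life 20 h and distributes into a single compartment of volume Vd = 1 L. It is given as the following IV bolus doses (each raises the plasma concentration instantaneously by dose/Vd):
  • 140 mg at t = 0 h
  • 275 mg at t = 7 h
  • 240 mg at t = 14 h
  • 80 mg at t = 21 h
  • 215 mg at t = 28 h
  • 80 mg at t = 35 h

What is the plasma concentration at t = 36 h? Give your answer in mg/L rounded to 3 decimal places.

540.607 mg/L

k = ln 2 / 20 = 0.03466 per h
Dose 1 (140 mg at t=0 h): 140·exp(−0.03466·36) = 40.204 mg/L
Dose 2 (275 mg at t=7 h): 275·exp(−0.03466·29) = 100.656 mg/L
Dose 3 (240 mg at t=14 h): 240·exp(−0.03466·22) = 111.964 mg/L
Dose 4 (80 mg at t=21 h): 80·exp(−0.03466·15) = 47.568 mg/L
Dose 5 (215 mg at t=28 h): 215·exp(−0.03466·8) = 162.940 mg/L
Dose 6 (80 mg at t=35 h): 80·exp(−0.03466·1) = 77.275 mg/L
C(36) = 40.204 + 100.656 + 111.964 + 47.568 + 162.940 + 77.275 = 540.607 mg/L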